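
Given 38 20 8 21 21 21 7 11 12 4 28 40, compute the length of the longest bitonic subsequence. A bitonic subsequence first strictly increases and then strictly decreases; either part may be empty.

5

One longest bitonic subsequence is 38, 20, 8, 7, 4 (positions 1,2,3,7,10): it rises to 38 then falls. Length 5 is optimal.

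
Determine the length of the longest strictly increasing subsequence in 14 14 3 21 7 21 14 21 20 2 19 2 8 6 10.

4

Scanning left to right, the best length ending at each element is: 14→1, 14→1, 3→1, 21→2, 7→2, 21→3, 14→3, 21→4, 20→4, 2→1, 19→4, 2→1, 8→3, 6→2, 10→4.
So the longest increasing subsequence has length 4, e.g. 3, 7, 14, 21.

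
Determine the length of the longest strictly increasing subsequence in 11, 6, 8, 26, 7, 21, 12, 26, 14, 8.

4

Let dp[i] be the longest increasing subsequence ending at position i. Then dp = [1, 1, 2, 3, 2, 3, 3, 4, 4, 3].
The maximum is 4; one witness is 6, 8, 21, 26 at positions 2,3,6,8.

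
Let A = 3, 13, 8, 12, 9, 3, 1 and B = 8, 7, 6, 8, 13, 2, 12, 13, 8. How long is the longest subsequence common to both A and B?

2

A longest common subsequence is 13, 8 (length 2); the LCS DP confirms no longer common subsequence exists.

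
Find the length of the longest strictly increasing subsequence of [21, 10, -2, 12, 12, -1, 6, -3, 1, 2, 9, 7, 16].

6

Scanning left to right, the best length ending at each element is: 21→1, 10→1, -2→1, 12→2, 12→2, -1→2, 6→3, -3→1, 1→3, 2→4, 9→5, 7→5, 16→6.
So the longest increasing subsequence has length 6, e.g. -2, -1, 1, 2, 9, 16.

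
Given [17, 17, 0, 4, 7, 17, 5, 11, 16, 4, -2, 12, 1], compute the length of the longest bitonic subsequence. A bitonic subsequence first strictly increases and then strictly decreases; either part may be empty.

7

Let inc[i] be the LIS ending at i and dec[i] the longest strictly decreasing subsequence starting at i. inc = [1, 1, 1, 2, 3, 4, 3, 4, 5, 2, 1, 5, 2], dec = [5, 5, 2, 2, 4, 4, 3, 3, 3, 2, 1, 2, 1].
max_i inc[i]+dec[i]−1 = 7, with one witness 0, 4, 7, 17, 16, 12, 1.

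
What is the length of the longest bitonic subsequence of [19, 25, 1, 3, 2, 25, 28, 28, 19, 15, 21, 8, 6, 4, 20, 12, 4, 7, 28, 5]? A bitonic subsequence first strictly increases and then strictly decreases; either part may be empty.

One longest bitonic subsequence is 1, 3, 25, 28, 21, 20, 12, 7, 5 (positions 3,4,6,7,11,15,16,18,20): it rises to 28 then falls. Length 9 is optimal.

9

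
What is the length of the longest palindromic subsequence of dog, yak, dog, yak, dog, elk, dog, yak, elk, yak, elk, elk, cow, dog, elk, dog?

9

One longest palindromic subsequence is dog elk dog elk elk elk dog elk dog (positions 1,6,7,9,11,12,14,15,16); it reads the same forward and backward, and the interval DP gives dp[1][16] = 9.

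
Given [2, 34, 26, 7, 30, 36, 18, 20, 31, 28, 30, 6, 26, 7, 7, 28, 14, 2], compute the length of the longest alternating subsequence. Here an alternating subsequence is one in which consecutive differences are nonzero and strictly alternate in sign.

13

A longest alternating subsequence is 2, 34, 26, 30, 18, 31, 28, 30, 6, 26, 7, 28, 14 (positions 1,2,3,5,7,9,10,11,12,13,14,16,17); its 12 consecutive differences strictly alternate in sign, and length 13 is optimal.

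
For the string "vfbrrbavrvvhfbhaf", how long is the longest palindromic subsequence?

One longest palindromic subsequence is fahbhaf (positions 2,7,12,14,15,16,17); it reads the same forward and backward, and the interval DP gives dp[1][17] = 7.

7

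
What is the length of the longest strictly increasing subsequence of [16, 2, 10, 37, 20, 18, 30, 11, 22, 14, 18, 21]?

Scanning left to right, the best length ending at each element is: 16→1, 2→1, 10→2, 37→3, 20→3, 18→3, 30→4, 11→3, 22→4, 14→4, 18→5, 21→6.
So the longest increasing subsequence has length 6, e.g. 2, 10, 11, 14, 18, 21.

6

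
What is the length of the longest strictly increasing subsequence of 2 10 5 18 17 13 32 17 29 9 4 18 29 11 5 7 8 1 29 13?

6

Let dp[i] be the longest increasing subsequence ending at position i. Then dp = [1, 2, 2, 3, 3, 3, 4, 4, 5, 3, 2, 5, 6, 4, 3, 4, 5, 1, 6, 6].
The maximum is 6; one witness is 2, 10, 13, 17, 18, 29 at positions 1,2,6,8,12,13.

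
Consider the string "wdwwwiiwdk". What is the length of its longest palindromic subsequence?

6

Using dp[i][j] = 2 + dp[i+1][j−1] if the ends match, else max(dp[i+1][j], dp[i][j−1]):
dp[1][10] = 6. A witness is dwiiwd at positions 2,3,6,7,8,9.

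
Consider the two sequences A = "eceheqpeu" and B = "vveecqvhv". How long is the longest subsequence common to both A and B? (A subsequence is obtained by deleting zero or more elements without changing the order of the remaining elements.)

Backtracking the LCS table gives one alignment: e (A1,B4) → c (A2,B5) → h (A4,B8).
So the longest common subsequence has length 3.

3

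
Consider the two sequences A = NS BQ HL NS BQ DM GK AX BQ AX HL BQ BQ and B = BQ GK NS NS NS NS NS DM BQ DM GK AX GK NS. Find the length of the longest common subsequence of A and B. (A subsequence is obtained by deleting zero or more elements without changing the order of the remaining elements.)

Backtracking the LCS table gives one alignment: NS (A1,B6) → NS (A4,B7) → BQ (A5,B9) → DM (A6,B10) → GK (A7,B11) → AX (A8,B12).
So the longest common subsequence has length 6.

6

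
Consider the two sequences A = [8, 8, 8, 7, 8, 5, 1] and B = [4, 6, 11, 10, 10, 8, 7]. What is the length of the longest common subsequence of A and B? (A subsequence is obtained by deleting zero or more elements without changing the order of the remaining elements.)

2

A longest common subsequence is 8, 7 (length 2); the LCS DP confirms no longer common subsequence exists.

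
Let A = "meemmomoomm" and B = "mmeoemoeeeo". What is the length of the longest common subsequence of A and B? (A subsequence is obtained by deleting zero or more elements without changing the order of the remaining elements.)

6

Backtracking the LCS table gives one alignment: m (A1,B2) → e (A2,B3) → e (A3,B5) → m (A5,B6) → o (A6,B7) → o (A9,B11).
So the longest common subsequence has length 6.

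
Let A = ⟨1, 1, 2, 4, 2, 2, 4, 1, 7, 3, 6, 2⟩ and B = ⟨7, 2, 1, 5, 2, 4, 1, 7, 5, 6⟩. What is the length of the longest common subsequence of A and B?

6

Backtracking the LCS table gives one alignment: 1 (A1,B3) → 2 (A6,B5) → 4 (A7,B6) → 1 (A8,B7) → 7 (A9,B8) → 6 (A11,B10).
So the longest common subsequence has length 6.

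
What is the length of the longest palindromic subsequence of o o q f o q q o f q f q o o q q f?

12

One longest palindromic subsequence is ooqfoqqofqoo (positions 1,2,3,4,5,6,7,8,11,12,13,14); it reads the same forward and backward, and the interval DP gives dp[1][17] = 12.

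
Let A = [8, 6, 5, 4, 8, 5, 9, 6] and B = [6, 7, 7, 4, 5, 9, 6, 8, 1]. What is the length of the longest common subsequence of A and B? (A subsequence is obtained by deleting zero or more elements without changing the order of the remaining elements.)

A longest common subsequence is 6, 4, 5, 9, 6 (length 5); the LCS DP confirms no longer common subsequence exists.

5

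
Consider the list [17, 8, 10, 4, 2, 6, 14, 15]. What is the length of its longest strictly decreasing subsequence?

Let dp[i] be the longest decreasing subsequence ending at position i. Then dp = [1, 2, 2, 3, 4, 3, 2, 2].
The maximum is 4; one witness is 17, 8, 4, 2 at positions 1,2,4,5.

4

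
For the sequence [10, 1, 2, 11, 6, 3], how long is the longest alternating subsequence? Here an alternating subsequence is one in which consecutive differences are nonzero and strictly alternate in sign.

4

Track the best alternating length ending on an up-step vs a down-step at each position: up/down = 1/1, 1/2, 3/2, 3/1, 3/4, 3/4.
The maximum over both is 4; one such subsequence is 10, 1, 11, 6.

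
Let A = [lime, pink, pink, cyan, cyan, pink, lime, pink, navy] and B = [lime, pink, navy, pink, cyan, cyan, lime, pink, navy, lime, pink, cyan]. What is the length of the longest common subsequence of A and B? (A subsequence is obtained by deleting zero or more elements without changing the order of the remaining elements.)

8

Backtracking the LCS table gives one alignment: lime (A1,B1) → pink (A2,B2) → pink (A3,B4) → cyan (A4,B5) → cyan (A5,B6) → pink (A6,B8) → lime (A7,B10) → pink (A8,B11).
So the longest common subsequence has length 8.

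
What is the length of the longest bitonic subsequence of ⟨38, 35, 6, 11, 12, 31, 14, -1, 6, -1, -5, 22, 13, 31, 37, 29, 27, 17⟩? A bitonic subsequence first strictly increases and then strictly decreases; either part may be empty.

One longest bitonic subsequence is 6, 11, 12, 14, 22, 31, 37, 29, 27, 17 (positions 3,4,5,7,12,14,15,16,17,18): it rises to 37 then falls. Length 10 is optimal.

10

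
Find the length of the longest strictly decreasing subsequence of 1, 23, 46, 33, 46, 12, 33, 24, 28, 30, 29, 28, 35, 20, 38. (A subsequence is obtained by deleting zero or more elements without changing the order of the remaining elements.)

One longest decreasing subsequence is 46, 33, 30, 29, 28, 20 (positions 3,4,10,11,12,14), of length 6; no longer one exists.

6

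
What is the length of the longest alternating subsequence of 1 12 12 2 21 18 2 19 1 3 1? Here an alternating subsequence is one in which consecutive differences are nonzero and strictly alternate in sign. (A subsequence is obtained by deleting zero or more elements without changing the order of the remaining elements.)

9

Track the best alternating length ending on an up-step vs a down-step at each position: up/down = 1/1, 2/1, 2/1, 2/3, 4/1, 4/5, 2/5, 6/5, 1/7, 8/7, 1/9.
The maximum over both is 9; one such subsequence is 1, 12, 2, 21, 18, 19, 1, 3, 1.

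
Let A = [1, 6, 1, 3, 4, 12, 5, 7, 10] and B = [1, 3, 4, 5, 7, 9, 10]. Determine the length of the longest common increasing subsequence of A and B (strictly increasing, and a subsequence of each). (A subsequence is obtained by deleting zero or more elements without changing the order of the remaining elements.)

6

For each value that appears in both, track the longest common increasing run ending there.
The best achievable length is 6; one witness is 1, 3, 4, 5, 7, 10 (A-positions 1,4,5,7,8,9, B-positions 1,2,3,4,5,7).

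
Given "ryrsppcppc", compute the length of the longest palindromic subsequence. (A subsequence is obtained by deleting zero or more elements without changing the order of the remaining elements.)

5

One longest palindromic subsequence is ppcpp (positions 5,6,7,8,9); it reads the same forward and backward, and the interval DP gives dp[1][10] = 5.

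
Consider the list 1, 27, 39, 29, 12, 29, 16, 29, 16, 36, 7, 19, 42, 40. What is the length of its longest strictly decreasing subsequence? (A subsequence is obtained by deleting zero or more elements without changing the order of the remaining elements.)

4

Let dp[i] be the longest decreasing subsequence ending at position i. Then dp = [1, 1, 1, 2, 3, 2, 3, 2, 3, 2, 4, 3, 1, 2].
The maximum is 4; one witness is 39, 29, 12, 7 at positions 3,4,5,11.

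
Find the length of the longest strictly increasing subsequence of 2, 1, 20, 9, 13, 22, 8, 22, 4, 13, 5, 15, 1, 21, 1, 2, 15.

5

Let dp[i] be the longest increasing subsequence ending at position i. Then dp = [1, 1, 2, 2, 3, 4, 2, 4, 2, 3, 3, 4, 1, 5, 1, 2, 4].
The maximum is 5; one witness is 2, 9, 13, 15, 21 at positions 1,4,5,12,14.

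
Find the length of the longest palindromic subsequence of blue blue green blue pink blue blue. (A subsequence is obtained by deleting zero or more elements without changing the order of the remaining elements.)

Using dp[i][j] = 2 + dp[i+1][j−1] if the ends match, else max(dp[i+1][j], dp[i][j−1]):
dp[1][7] = 5. A witness is blue blue pink blue blue at positions 1,2,5,6,7.

5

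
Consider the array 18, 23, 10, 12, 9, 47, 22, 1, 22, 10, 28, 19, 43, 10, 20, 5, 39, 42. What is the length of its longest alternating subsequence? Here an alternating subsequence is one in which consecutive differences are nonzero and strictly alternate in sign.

16

A longest alternating subsequence is 18, 23, 10, 12, 9, 47, 1, 22, 10, 28, 19, 43, 10, 20, 5, 39 (positions 1,2,3,4,5,6,8,9,10,11,12,13,14,15,16,17); its 15 consecutive differences strictly alternate in sign, and length 16 is optimal.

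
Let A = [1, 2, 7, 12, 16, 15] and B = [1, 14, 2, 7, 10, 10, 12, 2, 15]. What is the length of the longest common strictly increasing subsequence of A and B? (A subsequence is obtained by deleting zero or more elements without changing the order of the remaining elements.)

5

For each value that appears in both, track the longest common increasing run ending there.
The best achievable length is 5; one witness is 1, 2, 7, 12, 15 (A-positions 1,2,3,4,6, B-positions 1,3,4,7,9).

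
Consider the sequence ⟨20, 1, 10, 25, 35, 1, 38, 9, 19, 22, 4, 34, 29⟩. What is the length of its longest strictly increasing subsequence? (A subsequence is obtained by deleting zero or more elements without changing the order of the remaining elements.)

5

Let dp[i] be the longest increasing subsequence ending at position i. Then dp = [1, 1, 2, 3, 4, 1, 5, 2, 3, 4, 2, 5, 5].
The maximum is 5; one witness is 1, 10, 25, 35, 38 at positions 2,3,4,5,7.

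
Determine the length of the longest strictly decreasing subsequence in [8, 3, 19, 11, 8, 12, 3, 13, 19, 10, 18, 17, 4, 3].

One longest decreasing subsequence is 19, 11, 8, 4, 3 (positions 3,4,5,13,14), of length 5; no longer one exists.

5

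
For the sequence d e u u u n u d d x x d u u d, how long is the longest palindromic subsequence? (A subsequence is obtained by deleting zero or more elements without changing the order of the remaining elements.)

One longest palindromic subsequence is duudxxduud (positions 1,3,4,8,10,11,12,13,14,15); it reads the same forward and backward, and the interval DP gives dp[1][15] = 10.

10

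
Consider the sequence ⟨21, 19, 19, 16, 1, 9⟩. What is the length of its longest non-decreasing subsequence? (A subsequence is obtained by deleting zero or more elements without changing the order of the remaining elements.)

Let dp[i] be the longest non-decreasing subsequence ending at position i. Then dp = [1, 1, 2, 1, 1, 2].
The maximum is 2; one witness is 19, 19 at positions 2,3.

2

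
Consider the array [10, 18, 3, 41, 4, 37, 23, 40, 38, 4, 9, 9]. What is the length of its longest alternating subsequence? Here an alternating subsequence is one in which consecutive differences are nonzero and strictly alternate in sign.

A longest alternating subsequence is 10, 18, 3, 41, 4, 37, 23, 40, 4, 9 (positions 1,2,3,4,5,6,7,8,10,11); its 9 consecutive differences strictly alternate in sign, and length 10 is optimal.

10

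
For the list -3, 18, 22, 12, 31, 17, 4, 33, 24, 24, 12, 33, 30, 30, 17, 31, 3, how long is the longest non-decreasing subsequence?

8

Let dp[i] be the longest non-decreasing subsequence ending at position i. Then dp = [1, 2, 3, 2, 4, 3, 2, 5, 4, 5, 3, 6, 6, 7, 4, 8, 2].
The maximum is 8; one witness is -3, 18, 22, 24, 24, 30, 30, 31 at positions 1,2,3,9,10,13,14,16.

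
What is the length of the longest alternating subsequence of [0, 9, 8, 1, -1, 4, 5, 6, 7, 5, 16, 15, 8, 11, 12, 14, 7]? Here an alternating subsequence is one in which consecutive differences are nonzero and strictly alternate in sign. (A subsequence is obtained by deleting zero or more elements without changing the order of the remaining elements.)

A longest alternating subsequence is 0, 9, 1, 6, 5, 16, 8, 11, 7 (positions 1,2,4,8,10,11,13,14,17); its 8 consecutive differences strictly alternate in sign, and length 9 is optimal.

9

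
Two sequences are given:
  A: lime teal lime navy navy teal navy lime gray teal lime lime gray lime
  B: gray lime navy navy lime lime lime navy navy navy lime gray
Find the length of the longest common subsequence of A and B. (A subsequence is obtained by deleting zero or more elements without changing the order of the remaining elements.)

7

A longest common subsequence is lime, lime, navy, navy, navy, lime, gray (length 7); the LCS DP confirms no longer common subsequence exists.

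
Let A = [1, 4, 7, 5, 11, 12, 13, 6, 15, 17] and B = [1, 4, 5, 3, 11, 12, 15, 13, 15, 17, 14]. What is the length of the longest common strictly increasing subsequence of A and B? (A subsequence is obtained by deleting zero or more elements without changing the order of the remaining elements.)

8

For each value that appears in both, track the longest common increasing run ending there.
The best achievable length is 8; one witness is 1, 4, 5, 11, 12, 13, 15, 17 (A-positions 1,2,4,5,6,7,9,10, B-positions 1,2,3,5,6,8,9,10).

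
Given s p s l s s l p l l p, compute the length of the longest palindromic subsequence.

7

One longest palindromic subsequence is pllpllp (positions 2,4,7,8,9,10,11); it reads the same forward and backward, and the interval DP gives dp[1][11] = 7.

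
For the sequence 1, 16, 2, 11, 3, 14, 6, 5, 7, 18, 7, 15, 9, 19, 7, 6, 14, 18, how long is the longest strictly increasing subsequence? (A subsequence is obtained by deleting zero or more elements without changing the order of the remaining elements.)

One longest increasing subsequence is 1, 2, 3, 6, 7, 9, 14, 18 (positions 1,3,5,7,9,13,17,18), of length 8; no longer one exists.

8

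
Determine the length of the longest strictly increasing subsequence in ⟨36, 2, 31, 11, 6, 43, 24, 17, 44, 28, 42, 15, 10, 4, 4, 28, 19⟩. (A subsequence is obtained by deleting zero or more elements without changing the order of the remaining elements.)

5

One longest increasing subsequence is 2, 11, 24, 28, 42 (positions 2,4,7,10,11), of length 5; no longer one exists.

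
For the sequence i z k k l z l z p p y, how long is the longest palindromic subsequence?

One longest palindromic subsequence is zlzlz (positions 2,5,6,7,8); it reads the same forward and backward, and the interval DP gives dp[1][11] = 5.

5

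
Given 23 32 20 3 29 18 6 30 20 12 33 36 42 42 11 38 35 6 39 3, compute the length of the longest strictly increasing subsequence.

7

Let dp[i] be the longest increasing subsequence ending at position i. Then dp = [1, 2, 1, 1, 2, 2, 2, 3, 3, 3, 4, 5, 6, 6, 3, 6, 5, 2, 7, 1].
The maximum is 7; one witness is 23, 29, 30, 33, 36, 38, 39 at positions 1,5,8,11,12,16,19.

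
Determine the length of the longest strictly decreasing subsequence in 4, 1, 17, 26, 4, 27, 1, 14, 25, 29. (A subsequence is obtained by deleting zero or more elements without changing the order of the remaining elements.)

3

Let dp[i] be the longest decreasing subsequence ending at position i. Then dp = [1, 2, 1, 1, 2, 1, 3, 2, 2, 1].
The maximum is 3; one witness is 17, 4, 1 at positions 3,5,7.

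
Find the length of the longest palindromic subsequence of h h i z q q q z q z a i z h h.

12

One longest palindromic subsequence is hhizqqqqzihh (positions 1,2,3,4,5,6,7,9,10,12,14,15); it reads the same forward and backward, and the interval DP gives dp[1][15] = 12.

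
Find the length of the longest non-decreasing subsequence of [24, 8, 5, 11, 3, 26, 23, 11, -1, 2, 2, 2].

4

Scanning left to right, the best length ending at each element is: 24→1, 8→1, 5→1, 11→2, 3→1, 26→3, 23→3, 11→3, -1→1, 2→2, 2→3, 2→4.
So the longest non-decreasing subsequence has length 4, e.g. -1, 2, 2, 2.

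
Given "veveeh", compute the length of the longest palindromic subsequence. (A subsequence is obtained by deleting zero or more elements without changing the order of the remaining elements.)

Using dp[i][j] = 2 + dp[i+1][j−1] if the ends match, else max(dp[i+1][j], dp[i][j−1]):
dp[1][6] = 3. A witness is eee at positions 2,4,5.

3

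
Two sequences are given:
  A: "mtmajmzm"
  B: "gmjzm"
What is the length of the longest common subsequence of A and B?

A longest common subsequence is mjzm (length 4); the LCS DP confirms no longer common subsequence exists.

4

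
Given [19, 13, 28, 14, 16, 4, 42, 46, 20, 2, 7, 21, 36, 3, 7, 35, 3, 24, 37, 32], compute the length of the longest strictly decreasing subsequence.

4

Let dp[i] be the longest decreasing subsequence ending at position i. Then dp = [1, 2, 1, 2, 2, 3, 1, 1, 2, 4, 3, 2, 2, 4, 3, 3, 4, 4, 2, 4].
The maximum is 4; one witness is 19, 13, 4, 2 at positions 1,2,6,10.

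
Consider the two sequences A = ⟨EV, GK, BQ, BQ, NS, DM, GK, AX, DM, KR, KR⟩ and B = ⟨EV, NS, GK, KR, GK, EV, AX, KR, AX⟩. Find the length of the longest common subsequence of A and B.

Backtracking the LCS table gives one alignment: EV (A1,B1) → GK (A2,B3) → GK (A7,B5) → AX (A8,B7) → KR (A10,B8).
So the longest common subsequence has length 5.

5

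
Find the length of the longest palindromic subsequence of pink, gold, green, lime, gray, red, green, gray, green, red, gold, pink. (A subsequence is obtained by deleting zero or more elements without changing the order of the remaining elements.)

One longest palindromic subsequence is pink gold red green gray green red gold pink (positions 1,2,6,7,8,9,10,11,12); it reads the same forward and backward, and the interval DP gives dp[1][12] = 9.

9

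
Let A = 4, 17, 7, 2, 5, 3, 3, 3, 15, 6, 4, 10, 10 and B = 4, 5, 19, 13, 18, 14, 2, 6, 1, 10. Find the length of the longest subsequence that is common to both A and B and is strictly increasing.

A longest common strictly increasing subsequence is 4, 5, 6, 10 (length 4); it appears in order in both A and B, and no longer such subsequence exists.

4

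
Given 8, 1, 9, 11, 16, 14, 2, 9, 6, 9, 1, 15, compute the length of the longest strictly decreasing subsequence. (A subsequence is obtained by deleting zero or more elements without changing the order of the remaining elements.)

Let dp[i] be the longest decreasing subsequence ending at position i. Then dp = [1, 2, 1, 1, 1, 2, 3, 3, 4, 3, 5, 2].
The maximum is 5; one witness is 16, 14, 9, 6, 1 at positions 5,6,8,9,11.

5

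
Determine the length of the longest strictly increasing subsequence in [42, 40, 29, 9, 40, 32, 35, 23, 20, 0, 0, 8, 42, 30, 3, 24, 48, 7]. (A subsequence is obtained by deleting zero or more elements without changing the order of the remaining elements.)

Scanning left to right, the best length ending at each element is: 42→1, 40→1, 29→1, 9→1, 40→2, 32→2, 35→3, 23→2, 20→2, 0→1, 0→1, 8→2, 42→4, 30→3, 3→2, 24→3, 48→5, 7→3.
So the longest increasing subsequence has length 5, e.g. 29, 32, 35, 42, 48.

5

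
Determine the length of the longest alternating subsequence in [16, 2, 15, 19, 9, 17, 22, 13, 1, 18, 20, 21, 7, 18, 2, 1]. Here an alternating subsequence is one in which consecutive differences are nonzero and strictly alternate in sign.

Track the best alternating length ending on an up-step vs a down-step at each position: up/down = 1/1, 1/2, 3/2, 3/1, 3/4, 5/4, 5/1, 5/6, 1/6, 7/6, 7/6, 7/6, 7/8, 9/8, 7/10, 1/10.
The maximum over both is 10; one such subsequence is 16, 2, 15, 9, 17, 13, 18, 7, 18, 2.

10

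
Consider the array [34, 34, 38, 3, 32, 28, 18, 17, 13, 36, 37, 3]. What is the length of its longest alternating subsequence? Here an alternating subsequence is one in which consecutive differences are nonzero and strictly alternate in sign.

A longest alternating subsequence is 34, 38, 3, 32, 28, 36, 3 (positions 1,3,4,5,6,10,12); its 6 consecutive differences strictly alternate in sign, and length 7 is optimal.

7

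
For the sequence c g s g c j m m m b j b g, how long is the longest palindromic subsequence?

One longest palindromic subsequence is gjmmmjg (positions 2,6,7,8,9,11,13); it reads the same forward and backward, and the interval DP gives dp[1][13] = 7.

7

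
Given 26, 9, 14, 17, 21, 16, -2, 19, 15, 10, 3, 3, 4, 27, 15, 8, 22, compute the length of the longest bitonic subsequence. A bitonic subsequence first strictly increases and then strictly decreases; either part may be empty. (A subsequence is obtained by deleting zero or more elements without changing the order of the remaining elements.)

Let inc[i] be the LIS ending at i and dec[i] the longest strictly decreasing subsequence starting at i. inc = [1, 1, 2, 3, 4, 3, 1, 4, 3, 2, 2, 2, 3, 5, 4, 4, 5], dec = [6, 2, 3, 5, 5, 4, 1, 4, 3, 2, 1, 1, 1, 3, 2, 1, 1].
max_i inc[i]+dec[i]−1 = 8, with one witness 9, 14, 17, 21, 19, 15, 10, 8.

8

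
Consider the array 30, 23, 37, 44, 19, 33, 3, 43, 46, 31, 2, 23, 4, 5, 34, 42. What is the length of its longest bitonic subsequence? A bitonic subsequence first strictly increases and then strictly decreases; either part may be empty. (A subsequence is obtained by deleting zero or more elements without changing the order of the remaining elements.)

One longest bitonic subsequence is 30, 37, 44, 43, 31, 23, 5 (positions 1,3,4,8,10,12,14): it rises to 44 then falls. Length 7 is optimal.

7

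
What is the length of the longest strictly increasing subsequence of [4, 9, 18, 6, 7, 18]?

4

One longest increasing subsequence is 4, 6, 7, 18 (positions 1,4,5,6), of length 4; no longer one exists.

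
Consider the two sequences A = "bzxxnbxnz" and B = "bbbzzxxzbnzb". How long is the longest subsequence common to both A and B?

Backtracking the LCS table gives one alignment: b (A1,B3) → z (A2,B5) → x (A3,B6) → x (A4,B7) → b (A6,B9) → n (A8,B10) → z (A9,B11).
So the longest common subsequence has length 7.

7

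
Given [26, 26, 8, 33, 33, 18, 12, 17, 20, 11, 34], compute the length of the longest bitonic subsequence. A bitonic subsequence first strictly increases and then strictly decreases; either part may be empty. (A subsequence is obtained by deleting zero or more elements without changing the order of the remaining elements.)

Let inc[i] be the LIS ending at i and dec[i] the longest strictly decreasing subsequence starting at i. inc = [1, 1, 1, 2, 2, 2, 2, 3, 4, 2, 5], dec = [4, 4, 1, 4, 4, 3, 2, 2, 2, 1, 1].
max_i inc[i]+dec[i]−1 = 5, with one witness 26, 33, 18, 17, 11.

5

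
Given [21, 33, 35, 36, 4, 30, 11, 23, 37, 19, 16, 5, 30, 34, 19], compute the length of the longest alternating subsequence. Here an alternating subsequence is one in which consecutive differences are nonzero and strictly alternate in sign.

9

Track the best alternating length ending on an up-step vs a down-step at each position: up/down = 1/1, 2/1, 2/1, 2/1, 1/3, 4/3, 4/5, 6/5, 6/1, 6/7, 6/7, 4/7, 8/7, 8/7, 8/9.
The maximum over both is 9; one such subsequence is 21, 33, 4, 30, 11, 23, 19, 30, 19.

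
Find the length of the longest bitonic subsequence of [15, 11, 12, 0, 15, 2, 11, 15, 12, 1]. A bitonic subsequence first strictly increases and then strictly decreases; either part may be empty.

6

One longest bitonic subsequence is 0, 2, 11, 15, 12, 1 (positions 4,6,7,8,9,10): it rises to 15 then falls. Length 6 is optimal.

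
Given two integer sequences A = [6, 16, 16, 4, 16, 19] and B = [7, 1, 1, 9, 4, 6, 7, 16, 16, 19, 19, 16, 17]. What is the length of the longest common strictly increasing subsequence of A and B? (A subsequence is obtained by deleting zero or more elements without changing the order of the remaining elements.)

For each value that appears in both, track the longest common increasing run ending there.
The best achievable length is 3; one witness is 6, 16, 19 (A-positions 1,2,6, B-positions 6,8,10).

3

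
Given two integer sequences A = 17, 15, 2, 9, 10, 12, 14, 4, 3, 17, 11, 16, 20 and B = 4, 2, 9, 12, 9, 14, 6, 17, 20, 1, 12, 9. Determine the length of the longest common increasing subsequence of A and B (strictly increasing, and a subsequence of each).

6

For each value that appears in both, track the longest common increasing run ending there.
The best achievable length is 6; one witness is 2, 9, 12, 14, 17, 20 (A-positions 3,4,6,7,10,13, B-positions 2,3,4,6,8,9).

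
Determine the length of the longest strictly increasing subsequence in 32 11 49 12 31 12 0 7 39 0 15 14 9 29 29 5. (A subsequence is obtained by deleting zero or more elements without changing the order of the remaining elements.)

4

Scanning left to right, the best length ending at each element is: 32→1, 11→1, 49→2, 12→2, 31→3, 12→2, 0→1, 7→2, 39→4, 0→1, 15→3, 14→3, 9→3, 29→4, 29→4, 5→2.
So the longest increasing subsequence has length 4, e.g. 11, 12, 31, 39.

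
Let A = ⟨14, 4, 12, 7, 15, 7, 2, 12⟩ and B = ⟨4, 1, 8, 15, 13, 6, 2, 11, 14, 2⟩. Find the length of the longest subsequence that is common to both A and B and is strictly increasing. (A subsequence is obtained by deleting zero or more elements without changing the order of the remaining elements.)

2

A longest common strictly increasing subsequence is 4, 15 (length 2); it appears in order in both A and B, and no longer such subsequence exists.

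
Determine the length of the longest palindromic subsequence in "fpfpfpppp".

One longest palindromic subsequence is pppppp (positions 2,4,6,7,8,9); it reads the same forward and backward, and the interval DP gives dp[1][9] = 6.

6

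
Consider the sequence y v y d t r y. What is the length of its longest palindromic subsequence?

3

One longest palindromic subsequence is yry (positions 1,6,7); it reads the same forward and backward, and the interval DP gives dp[1][7] = 3.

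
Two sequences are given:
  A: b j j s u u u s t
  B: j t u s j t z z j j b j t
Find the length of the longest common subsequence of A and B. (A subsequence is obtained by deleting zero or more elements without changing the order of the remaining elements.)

4

Backtracking the LCS table gives one alignment: j (A2,B1) → u (A7,B3) → s (A8,B4) → t (A9,B13).
So the longest common subsequence has length 4.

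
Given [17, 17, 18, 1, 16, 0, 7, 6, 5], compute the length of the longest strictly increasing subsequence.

One longest increasing subsequence is 17, 18 (positions 1,3), of length 2; no longer one exists.

2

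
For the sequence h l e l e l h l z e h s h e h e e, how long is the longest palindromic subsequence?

One longest palindromic subsequence is eehehshehee (positions 3,5,7,10,11,12,13,14,15,16,17); it reads the same forward and backward, and the interval DP gives dp[1][17] = 11.

11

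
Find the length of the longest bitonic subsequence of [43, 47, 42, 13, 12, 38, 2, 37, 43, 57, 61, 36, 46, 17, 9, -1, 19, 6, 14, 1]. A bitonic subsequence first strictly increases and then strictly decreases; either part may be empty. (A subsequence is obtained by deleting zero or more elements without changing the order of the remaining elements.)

Let inc[i] be the LIS ending at i and dec[i] the longest strictly decreasing subsequence starting at i. inc = [1, 2, 1, 1, 1, 2, 1, 2, 3, 4, 5, 2, 4, 2, 2, 1, 3, 2, 3, 2], dec = [9, 9, 8, 5, 4, 7, 2, 6, 6, 6, 6, 5, 5, 4, 3, 1, 3, 2, 2, 1].
max_i inc[i]+dec[i]−1 = 10, with one witness 43, 47, 42, 38, 37, 36, 17, 9, 6, 1.

10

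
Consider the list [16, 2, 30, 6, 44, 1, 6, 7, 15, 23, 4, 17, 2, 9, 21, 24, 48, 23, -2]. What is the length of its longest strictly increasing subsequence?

Scanning left to right, the best length ending at each element is: 16→1, 2→1, 30→2, 6→2, 44→3, 1→1, 6→2, 7→3, 15→4, 23→5, 4→2, 17→5, 2→2, 9→4, 21→6, 24→7, 48→8, 23→7, -2→1.
So the longest increasing subsequence has length 8, e.g. 2, 6, 7, 15, 17, 21, 24, 48.

8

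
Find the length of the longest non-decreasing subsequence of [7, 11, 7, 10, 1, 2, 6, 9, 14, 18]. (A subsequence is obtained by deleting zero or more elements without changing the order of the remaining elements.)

6

One longest non-decreasing subsequence is 1, 2, 6, 9, 14, 18 (positions 5,6,7,8,9,10), of length 6; no longer one exists.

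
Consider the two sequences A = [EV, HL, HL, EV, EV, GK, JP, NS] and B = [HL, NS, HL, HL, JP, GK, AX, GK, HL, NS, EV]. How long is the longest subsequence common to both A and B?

Backtracking the LCS table gives one alignment: HL (A2,B3) → HL (A3,B4) → GK (A6,B8) → NS (A8,B10).
So the longest common subsequence has length 4.

4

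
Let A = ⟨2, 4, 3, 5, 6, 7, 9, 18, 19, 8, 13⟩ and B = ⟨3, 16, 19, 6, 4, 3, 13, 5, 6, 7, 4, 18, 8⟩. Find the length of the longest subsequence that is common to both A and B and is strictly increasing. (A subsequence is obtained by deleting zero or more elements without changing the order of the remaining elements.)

For each value that appears in both, track the longest common increasing run ending there.
The best achievable length is 5; one witness is 3, 5, 6, 7, 18 (A-positions 3,4,5,6,8, B-positions 1,8,9,10,12).

5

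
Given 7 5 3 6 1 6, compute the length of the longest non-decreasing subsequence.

3

Let dp[i] be the longest non-decreasing subsequence ending at position i. Then dp = [1, 1, 1, 2, 1, 3].
The maximum is 3; one witness is 5, 6, 6 at positions 2,4,6.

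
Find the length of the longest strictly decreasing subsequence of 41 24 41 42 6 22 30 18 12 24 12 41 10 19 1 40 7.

Let dp[i] be the longest decreasing subsequence ending at position i. Then dp = [1, 2, 1, 1, 3, 3, 2, 4, 5, 3, 5, 2, 6, 4, 7, 3, 7].
The maximum is 7; one witness is 41, 24, 22, 18, 12, 10, 1 at positions 1,2,6,8,9,13,15.

7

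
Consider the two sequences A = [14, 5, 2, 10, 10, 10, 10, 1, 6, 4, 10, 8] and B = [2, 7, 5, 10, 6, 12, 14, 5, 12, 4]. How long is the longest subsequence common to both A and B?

Backtracking the LCS table gives one alignment: 5 (A2,B3) → 10 (A7,B4) → 6 (A9,B5) → 4 (A10,B10).
So the longest common subsequence has length 4.

4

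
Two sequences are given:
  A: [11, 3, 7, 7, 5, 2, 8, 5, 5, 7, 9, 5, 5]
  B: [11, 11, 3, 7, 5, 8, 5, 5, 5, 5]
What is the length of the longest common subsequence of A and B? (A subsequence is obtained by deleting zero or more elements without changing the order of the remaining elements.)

A longest common subsequence is 11, 3, 7, 5, 8, 5, 5, 5, 5 (length 9); the LCS DP confirms no longer common subsequence exists.

9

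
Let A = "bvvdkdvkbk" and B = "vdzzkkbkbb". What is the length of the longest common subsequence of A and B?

6

Backtracking the LCS table gives one alignment: v (A3,B1) → d (A4,B2) → k (A5,B5) → k (A8,B6) → b (A9,B7) → k (A10,B8).
So the longest common subsequence has length 6.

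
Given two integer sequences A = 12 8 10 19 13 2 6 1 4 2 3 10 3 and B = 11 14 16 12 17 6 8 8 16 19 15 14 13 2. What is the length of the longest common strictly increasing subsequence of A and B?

2

A longest common strictly increasing subsequence is 12, 19 (length 2); it appears in order in both A and B, and no longer such subsequence exists.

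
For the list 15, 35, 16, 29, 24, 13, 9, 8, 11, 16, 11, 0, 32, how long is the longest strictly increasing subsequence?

Let dp[i] be the longest increasing subsequence ending at position i. Then dp = [1, 2, 2, 3, 3, 1, 1, 1, 2, 3, 2, 1, 4].
The maximum is 4; one witness is 15, 16, 29, 32 at positions 1,3,4,13.

4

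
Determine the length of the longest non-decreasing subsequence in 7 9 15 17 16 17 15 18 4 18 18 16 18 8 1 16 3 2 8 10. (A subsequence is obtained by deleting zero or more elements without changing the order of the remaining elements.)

9

One longest non-decreasing subsequence is 7, 9, 15, 17, 17, 18, 18, 18, 18 (positions 1,2,3,4,6,8,10,11,13), of length 9; no longer one exists.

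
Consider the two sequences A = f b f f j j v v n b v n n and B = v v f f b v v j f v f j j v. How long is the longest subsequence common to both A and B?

A longest common subsequence is fbffjjv (length 7); the LCS DP confirms no longer common subsequence exists.

7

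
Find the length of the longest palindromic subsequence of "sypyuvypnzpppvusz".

10

One longest palindromic subsequence is suvppppvus (positions 1,5,6,8,11,12,13,14,15,16); it reads the same forward and backward, and the interval DP gives dp[1][17] = 10.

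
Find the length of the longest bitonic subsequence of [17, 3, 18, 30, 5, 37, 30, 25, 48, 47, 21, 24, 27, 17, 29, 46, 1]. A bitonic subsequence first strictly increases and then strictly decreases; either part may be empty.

One longest bitonic subsequence is 17, 18, 30, 37, 30, 25, 24, 17, 1 (positions 1,3,4,6,7,8,12,14,17): it rises to 37 then falls. Length 9 is optimal.

9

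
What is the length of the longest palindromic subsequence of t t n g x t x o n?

One longest palindromic subsequence is nxtxn (positions 3,5,6,7,9); it reads the same forward and backward, and the interval DP gives dp[1][9] = 5.

5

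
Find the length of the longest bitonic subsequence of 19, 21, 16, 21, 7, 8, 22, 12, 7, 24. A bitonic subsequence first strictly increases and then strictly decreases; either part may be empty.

5

Let inc[i] be the LIS ending at i and dec[i] the longest strictly decreasing subsequence starting at i. inc = [1, 2, 1, 2, 1, 2, 3, 3, 1, 4], dec = [4, 4, 3, 3, 1, 2, 3, 2, 1, 1].
max_i inc[i]+dec[i]−1 = 5, with one witness 19, 21, 16, 12, 7.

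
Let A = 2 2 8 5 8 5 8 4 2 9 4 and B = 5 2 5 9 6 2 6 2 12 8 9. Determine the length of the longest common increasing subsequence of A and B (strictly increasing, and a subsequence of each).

For each value that appears in both, track the longest common increasing run ending there.
The best achievable length is 4; one witness is 2, 5, 8, 9 (A-positions 1,4,5,10, B-positions 2,3,10,11).

4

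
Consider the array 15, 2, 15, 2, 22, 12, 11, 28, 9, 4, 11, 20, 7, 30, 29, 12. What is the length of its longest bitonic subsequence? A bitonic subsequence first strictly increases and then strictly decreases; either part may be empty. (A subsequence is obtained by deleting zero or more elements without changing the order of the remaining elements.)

One longest bitonic subsequence is 2, 15, 22, 12, 11, 9, 7 (positions 2,3,5,6,7,9,13): it rises to 22 then falls. Length 7 is optimal.

7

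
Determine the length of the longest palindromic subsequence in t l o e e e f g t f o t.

Using dp[i][j] = 2 + dp[i+1][j−1] if the ends match, else max(dp[i+1][j], dp[i][j−1]):
dp[1][12] = 7. A witness is toftfot at positions 1,3,7,9,10,11,12.

7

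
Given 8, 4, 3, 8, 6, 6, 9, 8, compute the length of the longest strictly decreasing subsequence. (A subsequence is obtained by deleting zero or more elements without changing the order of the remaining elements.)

Let dp[i] be the longest decreasing subsequence ending at position i. Then dp = [1, 2, 3, 1, 2, 2, 1, 2].
The maximum is 3; one witness is 8, 4, 3 at positions 1,2,3.

3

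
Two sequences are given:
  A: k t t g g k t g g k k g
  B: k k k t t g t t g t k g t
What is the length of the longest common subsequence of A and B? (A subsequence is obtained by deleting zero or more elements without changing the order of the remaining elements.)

8

Backtracking the LCS table gives one alignment: k (A1,B3) → t (A2,B4) → t (A3,B5) → g (A4,B6) → g (A5,B9) → t (A7,B10) → k (A11,B11) → g (A12,B12).
So the longest common subsequence has length 8.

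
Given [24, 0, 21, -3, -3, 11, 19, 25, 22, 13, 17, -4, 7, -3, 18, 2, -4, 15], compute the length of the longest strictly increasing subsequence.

One longest increasing subsequence is 0, 11, 13, 17, 18 (positions 2,6,10,11,15), of length 5; no longer one exists.

5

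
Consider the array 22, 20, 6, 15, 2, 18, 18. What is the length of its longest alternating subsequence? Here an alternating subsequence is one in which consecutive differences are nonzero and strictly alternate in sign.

5

Track the best alternating length ending on an up-step vs a down-step at each position: up/down = 1/1, 1/2, 1/2, 3/2, 1/4, 5/2, 5/2.
The maximum over both is 5; one such subsequence is 22, 6, 15, 2, 18.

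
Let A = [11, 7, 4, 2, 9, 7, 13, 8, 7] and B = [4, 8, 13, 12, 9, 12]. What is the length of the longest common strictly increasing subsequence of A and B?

2

For each value that appears in both, track the longest common increasing run ending there.
The best achievable length is 2; one witness is 4, 8 (A-positions 3,8, B-positions 1,2).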